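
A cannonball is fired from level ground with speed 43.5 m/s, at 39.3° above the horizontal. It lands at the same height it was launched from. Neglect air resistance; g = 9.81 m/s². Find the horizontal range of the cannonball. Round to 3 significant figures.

For level ground, R = v₀² sin(2θ) / g.
sin(2 × 39.3°) = sin 78.60° = 0.9803.
R = (43.5)² × 0.9803 / 9.81 = 189 m.

189 m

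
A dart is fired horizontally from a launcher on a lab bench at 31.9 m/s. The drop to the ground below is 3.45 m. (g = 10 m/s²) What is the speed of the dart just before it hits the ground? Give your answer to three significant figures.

Fall time: t = √(2 × 3.45 / 10) = 0.8307 s.
At impact: v_x = 31.9 m/s (unchanged), v_y = g t = 10 × 0.8307 = 8.307 m/s.
Speed = √(v_x² + v_y²) = √(1018 + 69.01) = 33.0 m/s.

33.0 m/s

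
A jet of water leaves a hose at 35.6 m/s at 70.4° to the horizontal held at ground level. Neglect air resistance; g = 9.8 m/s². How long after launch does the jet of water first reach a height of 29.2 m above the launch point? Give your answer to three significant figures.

v_y0 = 35.6 sin 70.4° = 33.54 m/s.
Set y = v_y0 t − ½ g t² = 29.2: 4.900 t² − 33.54 t + 29.2 = 0.
t = [33.54 ± √(1125 − 572.3)] / 9.8 = (33.54 ± 23.51) / 9.8, giving t = 1.02 s or t = 5.82 s.
The jet of water is on the way up at the first time, so t = 1.02 s.

1.02 s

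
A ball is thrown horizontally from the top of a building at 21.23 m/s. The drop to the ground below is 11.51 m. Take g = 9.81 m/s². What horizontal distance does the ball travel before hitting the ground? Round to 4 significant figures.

Initial vertical velocity is zero, so the fall time comes from h = ½ g t²: t = √(2 × 11.51 / 9.81) = 1.5319 s.
Horizontal motion is uniform at 21.23 m/s, so x = 21.23 × 1.5319 = 32.52 m.

32.52 m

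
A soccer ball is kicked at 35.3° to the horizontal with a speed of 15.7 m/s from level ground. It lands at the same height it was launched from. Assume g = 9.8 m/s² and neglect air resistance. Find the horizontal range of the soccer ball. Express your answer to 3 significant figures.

23.7 m

For level ground, R = v₀² sin(2θ) / g.
sin(2 × 35.3°) = sin 70.60° = 0.9432.
R = (15.7)² × 0.9432 / 9.8 = 23.7 m.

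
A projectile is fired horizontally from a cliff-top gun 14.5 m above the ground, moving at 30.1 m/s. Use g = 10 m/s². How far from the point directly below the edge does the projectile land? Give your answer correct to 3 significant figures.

Initial vertical velocity is zero, so the fall time comes from h = ½ g t²: t = √(2 × 14.5 / 10) = 1.703 s.
Horizontal motion is uniform at 30.1 m/s, so x = 30.1 × 1.703 = 51.3 m.

51.3 m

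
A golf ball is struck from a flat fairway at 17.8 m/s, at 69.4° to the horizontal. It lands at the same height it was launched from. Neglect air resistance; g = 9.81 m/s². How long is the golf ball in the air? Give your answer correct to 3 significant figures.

Vertical component: v_y = 17.8 sin 69.4° = 16.66 m/s.
For a projectile landing at launch height, time of flight is t = 2 v_y / g = 2 × 16.66 / 9.81 = 3.40 s.

3.40 s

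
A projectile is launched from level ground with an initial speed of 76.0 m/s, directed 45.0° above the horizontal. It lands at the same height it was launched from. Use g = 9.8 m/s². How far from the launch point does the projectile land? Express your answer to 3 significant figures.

589 m

For level ground, R = v₀² sin(2θ) / g.
sin(2 × 45.0°) = sin 90.00° = 1.000.
R = (76.0)² × 1.000 / 9.8 = 589 m.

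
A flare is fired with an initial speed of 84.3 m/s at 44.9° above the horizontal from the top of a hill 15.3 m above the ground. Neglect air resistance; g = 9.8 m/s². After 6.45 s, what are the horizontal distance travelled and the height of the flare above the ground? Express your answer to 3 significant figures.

x = 385 m, y = 195 m

v_x = 84.3 cos 44.9° = 59.71 m/s; v_y0 = 84.3 sin 44.9° = 59.50 m/s.
x = v_x t = 59.71 × 6.45 = 385 m.
y = 15.3 + v_y0 t − ½ g t² = 195 m.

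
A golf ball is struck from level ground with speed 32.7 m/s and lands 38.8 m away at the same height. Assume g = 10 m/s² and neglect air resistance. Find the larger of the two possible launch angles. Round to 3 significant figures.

Level-ground range: R = v₀² sin(2θ)/g ⇒ sin 2θ = R g / v₀² = 38.8×10/32.7² = 0.3629.
2θ = arcsin(0.3629) = 21.28° or 180° − 21.28° = 158.72°.
So θ = 10.6° or θ = 79.4°.

79.4°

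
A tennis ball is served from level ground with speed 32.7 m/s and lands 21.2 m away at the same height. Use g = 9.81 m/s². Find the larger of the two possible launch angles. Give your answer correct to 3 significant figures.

Level-ground range: R = v₀² sin(2θ)/g ⇒ sin 2θ = R g / v₀² = 21.2×9.81/32.7² = 0.1945.
2θ = arcsin(0.1945) = 11.22° or 180° − 11.22° = 168.78°.
So θ = 5.61° or θ = 84.4°.

84.4°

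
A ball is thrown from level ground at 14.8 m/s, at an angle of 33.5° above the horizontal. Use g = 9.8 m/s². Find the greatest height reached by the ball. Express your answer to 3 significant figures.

Vertical component of launch velocity: v_y = 14.8 sin 33.5° = 8.169 m/s.
At the highest point the vertical velocity is zero, so v_y² = 2 g h_max.
h_max = (8.169)² / (2 × 9.8) = 66.73 / 19.60 = 3.40 m.

3.40 m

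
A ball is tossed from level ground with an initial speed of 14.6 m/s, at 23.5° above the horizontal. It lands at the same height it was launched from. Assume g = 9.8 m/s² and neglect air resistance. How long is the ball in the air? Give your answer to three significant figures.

Vertical component: v_y = 14.6 sin 23.5° = 5.822 m/s.
For a projectile landing at launch height, time of flight is t = 2 v_y / g = 2 × 5.822 / 9.8 = 1.19 s.

1.19 s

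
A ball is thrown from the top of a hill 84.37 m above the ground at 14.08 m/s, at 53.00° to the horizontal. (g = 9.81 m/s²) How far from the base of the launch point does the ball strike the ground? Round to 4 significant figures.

46.17 m

Components: v_x = 14.08 cos 53.00° = 8.4736 m/s, v_y = 14.08 sin 53.00° = 11.245 m/s.
Vertical: 0 = 84.37 + 11.245 t − ½(9.81) t² ⇒ 4.905 t² − 11.245 t − 84.37 = 0.
t = [11.245 + √(126.45 + 1655.3)] / 9.810 = 5.4491 s.
Horizontal: R = v_x · t = 8.4736 × 5.4491 = 46.17 m.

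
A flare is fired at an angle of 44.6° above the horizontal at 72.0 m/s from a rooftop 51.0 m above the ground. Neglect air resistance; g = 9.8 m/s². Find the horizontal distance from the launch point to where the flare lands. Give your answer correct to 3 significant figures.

Components: v_x = 72.0 cos 44.6° = 51.27 m/s, v_y = 72.0 sin 44.6° = 50.56 m/s.
Vertical: 0 = 51.0 + 50.56 t − ½(9.8) t² ⇒ 4.900 t² − 50.56 t − 51.0 = 0.
t = [50.56 + √(2556 + 999.6)] / 9.800 = 11.24 s.
Horizontal: R = v_x · t = 51.27 × 11.24 = 576 m.

576 m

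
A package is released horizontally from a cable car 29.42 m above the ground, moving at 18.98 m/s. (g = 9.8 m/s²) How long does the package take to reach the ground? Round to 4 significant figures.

The horizontal speed doesn't affect the fall. With v_y0 = 0, h = ½ g t².
t = √(2 × 29.42 / 9.8) = √6.0041 = 2.450 s.

2.450 s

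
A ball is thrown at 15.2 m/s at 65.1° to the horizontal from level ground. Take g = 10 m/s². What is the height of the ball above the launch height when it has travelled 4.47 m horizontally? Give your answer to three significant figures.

v_x = 15.2 cos 65.1° = 6.400 m/s, v_y0 = 15.2 sin 65.1° = 13.79 m/s.
Time to reach x = 4.47 m: t = x / v_x = 4.47 / 6.400 = 0.6984 s.
y = v_y0 t − ½ g t² = 13.79×0.6984 − 5.000×0.6984² = 7.19 m.

7.19 m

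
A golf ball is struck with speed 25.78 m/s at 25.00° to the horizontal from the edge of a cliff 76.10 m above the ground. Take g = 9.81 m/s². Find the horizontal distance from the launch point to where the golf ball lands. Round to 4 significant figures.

121.6 m

Components: v_x = 25.78 cos 25.00° = 23.365 m/s, v_y = 25.78 sin 25.00° = 10.895 m/s.
Vertical: 0 = 76.10 + 10.895 t − ½(9.81) t² ⇒ 4.905 t² − 10.895 t − 76.10 = 0.
t = [10.895 + √(118.70 + 1493.1)] / 9.810 = 5.2031 s.
Horizontal: R = v_x · t = 23.365 × 5.2031 = 121.6 m.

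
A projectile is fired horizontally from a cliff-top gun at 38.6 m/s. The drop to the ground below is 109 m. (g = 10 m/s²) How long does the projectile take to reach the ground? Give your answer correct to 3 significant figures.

4.67 s

The horizontal speed doesn't affect the fall. With v_y0 = 0, h = ½ g t².
t = √(2 × 109 / 10) = √21.80 = 4.67 s.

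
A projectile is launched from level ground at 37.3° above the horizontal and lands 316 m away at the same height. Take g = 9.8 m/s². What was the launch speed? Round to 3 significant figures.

56.7 m/s

On level ground, R = v₀² sin(2θ) / g, so v₀ = √(R g / sin 2θ).
sin(2 × 37.3°) = 0.9641.
v₀ = √(316 × 9.8 / 0.9641) = √3212 = 56.7 m/s.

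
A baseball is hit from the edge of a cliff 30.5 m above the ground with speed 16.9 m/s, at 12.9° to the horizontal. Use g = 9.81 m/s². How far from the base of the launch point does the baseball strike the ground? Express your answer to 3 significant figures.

Components: v_x = 16.9 cos 12.9° = 16.47 m/s, v_y = 16.9 sin 12.9° = 3.773 m/s.
Vertical: 0 = 30.5 + 3.773 t − ½(9.81) t² ⇒ 4.905 t² − 3.773 t − 30.5 = 0.
t = [3.773 + √(14.24 + 598.4)] / 9.810 = 2.908 s.
Horizontal: R = v_x · t = 16.47 × 2.908 = 47.9 m.

47.9 m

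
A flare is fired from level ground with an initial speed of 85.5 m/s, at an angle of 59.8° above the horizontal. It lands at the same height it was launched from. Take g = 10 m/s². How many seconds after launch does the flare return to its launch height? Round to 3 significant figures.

Vertical component: v_y = 85.5 sin 59.8° = 73.90 m/s.
For a projectile landing at launch height, time of flight is t = 2 v_y / g = 2 × 73.90 / 10 = 14.8 s.

14.8 s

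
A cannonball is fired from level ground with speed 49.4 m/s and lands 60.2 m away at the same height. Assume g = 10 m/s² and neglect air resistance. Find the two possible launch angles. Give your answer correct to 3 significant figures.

Level-ground range: R = v₀² sin(2θ)/g ⇒ sin 2θ = R g / v₀² = 60.2×10/49.4² = 0.2467.
2θ = arcsin(0.2467) = 14.28° or 180° − 14.28° = 165.72°.
So θ = 7.14° or θ = 82.9°.

7.14° and 82.9°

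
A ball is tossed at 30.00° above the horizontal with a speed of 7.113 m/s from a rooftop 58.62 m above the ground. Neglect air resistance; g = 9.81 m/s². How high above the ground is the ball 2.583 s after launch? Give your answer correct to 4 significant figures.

35.08 m

v_y0 = 7.113 sin 30.00° = 3.5565 m/s.
y(t) = 58.62 + v_y0 t − ½ g t² = 58.62 + 3.5565×2.583 − ½×9.81×2.583² = 35.08 m.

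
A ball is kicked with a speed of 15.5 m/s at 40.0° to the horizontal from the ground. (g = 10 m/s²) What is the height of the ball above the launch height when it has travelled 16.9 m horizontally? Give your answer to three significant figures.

v_x = 15.5 cos 40.0° = 11.87 m/s, v_y0 = 15.5 sin 40.0° = 9.963 m/s.
Time to reach x = 16.9 m: t = x / v_x = 16.9 / 11.87 = 1.424 s.
y = v_y0 t − ½ g t² = 9.963×1.424 − 5.000×1.424² = 4.05 m.

4.05 m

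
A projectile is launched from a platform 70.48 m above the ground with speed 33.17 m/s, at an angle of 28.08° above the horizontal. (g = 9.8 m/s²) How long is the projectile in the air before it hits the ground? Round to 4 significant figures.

5.707 s

Vertical component: v_y = 33.17 sin 28.08° = 15.613 m/s.
Taking up as positive with launch at y = 70.48 m, landing at y = 0: 0 = 70.48 + 15.613 t − ½(9.8) t².
Solving 4.900 t² − 15.613 t − 70.48 = 0 gives t = [15.613 + √(15.613² + 4·4.900·70.48)] / 9.800 = 5.707 s.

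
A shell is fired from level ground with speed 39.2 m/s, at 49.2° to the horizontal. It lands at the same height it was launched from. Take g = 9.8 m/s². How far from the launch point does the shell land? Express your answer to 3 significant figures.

155 m

Components: v_x = 39.2 cos 49.2° = 25.61 m/s, v_y = 39.2 sin 49.2° = 29.67 m/s.
Time of flight (same landing height): t = 2 v_y / g = 2 × 29.67 / 9.8 = 6.055 s.
Range: R = v_x · t = 25.61 × 6.055 = 155 m.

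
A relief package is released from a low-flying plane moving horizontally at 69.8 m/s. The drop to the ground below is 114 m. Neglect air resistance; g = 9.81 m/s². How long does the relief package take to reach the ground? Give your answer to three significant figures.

The horizontal speed doesn't affect the fall. With v_y0 = 0, h = ½ g t².
t = √(2 × 114 / 9.81) = √23.24 = 4.82 s.

4.82 s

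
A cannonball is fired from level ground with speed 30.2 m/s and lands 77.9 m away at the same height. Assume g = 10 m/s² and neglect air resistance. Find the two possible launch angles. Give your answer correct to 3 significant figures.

Level-ground range: R = v₀² sin(2θ)/g ⇒ sin 2θ = R g / v₀² = 77.9×10/30.2² = 0.8541.
2θ = arcsin(0.8541) = 58.66° or 180° − 58.66° = 121.34°.
So θ = 29.3° or θ = 60.7°.

29.3° and 60.7°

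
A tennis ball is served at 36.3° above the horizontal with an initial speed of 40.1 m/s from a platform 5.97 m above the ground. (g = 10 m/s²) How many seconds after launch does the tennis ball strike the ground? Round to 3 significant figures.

Vertical component: v_y = 40.1 sin 36.3° = 23.74 m/s.
Taking up as positive with launch at y = 5.97 m, landing at y = 0: 0 = 5.97 + 23.74 t − ½(10) t².
Solving 5.000 t² − 23.74 t − 5.97 = 0 gives t = [23.74 + √(23.74² + 4·5.000·5.97)] / 10.00 = 4.99 s.

4.99 s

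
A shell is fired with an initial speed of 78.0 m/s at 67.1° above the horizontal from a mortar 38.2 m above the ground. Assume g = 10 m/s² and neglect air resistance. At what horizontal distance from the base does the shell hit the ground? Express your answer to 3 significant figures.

Components: v_x = 78.0 cos 67.1° = 30.35 m/s, v_y = 78.0 sin 67.1° = 71.85 m/s.
Vertical: 0 = 38.2 + 71.85 t − ½(10) t² ⇒ 5.000 t² − 71.85 t − 38.2 = 0.
t = [71.85 + √(5162 + 764.0)] / 10.00 = 14.88 s.
Horizontal: R = v_x · t = 30.35 × 14.88 = 452 m.

452 m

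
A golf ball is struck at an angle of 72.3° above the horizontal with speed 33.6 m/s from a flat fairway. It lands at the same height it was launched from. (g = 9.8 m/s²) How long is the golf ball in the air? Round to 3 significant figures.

6.53 s

Vertical component: v_y = 33.6 sin 72.3° = 32.01 m/s.
For a projectile landing at launch height, time of flight is t = 2 v_y / g = 2 × 32.01 / 9.8 = 6.53 s.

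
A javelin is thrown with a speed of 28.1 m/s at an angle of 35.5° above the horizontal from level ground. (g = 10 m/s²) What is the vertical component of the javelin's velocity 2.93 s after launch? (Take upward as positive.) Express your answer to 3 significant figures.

-13.0 m/s

Initial vertical component: v_y0 = 28.1 sin 35.5° = 16.32 m/s.
v_y(t) = v_y0 − g t = 16.32 − 10 × 2.93 = -13.0 m/s.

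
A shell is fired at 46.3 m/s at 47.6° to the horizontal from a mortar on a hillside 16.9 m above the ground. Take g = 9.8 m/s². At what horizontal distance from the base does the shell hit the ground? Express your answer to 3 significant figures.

Components: v_x = 46.3 cos 47.6° = 31.22 m/s, v_y = 46.3 sin 47.6° = 34.19 m/s.
Vertical: 0 = 16.9 + 34.19 t − ½(9.8) t² ⇒ 4.900 t² − 34.19 t − 16.9 = 0.
t = [34.19 + √(1169 + 331.2)] / 9.800 = 7.441 s.
Horizontal: R = v_x · t = 31.22 × 7.441 = 232 m.

232 m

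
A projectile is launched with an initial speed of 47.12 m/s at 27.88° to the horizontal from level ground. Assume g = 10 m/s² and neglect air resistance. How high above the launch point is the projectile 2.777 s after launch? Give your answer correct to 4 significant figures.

22.63 m

v_y0 = 47.12 sin 27.88° = 22.034 m/s.
y(t) = v_y0 t − ½ g t² = 22.034×2.777 − 5.000×2.777² = 22.63 m.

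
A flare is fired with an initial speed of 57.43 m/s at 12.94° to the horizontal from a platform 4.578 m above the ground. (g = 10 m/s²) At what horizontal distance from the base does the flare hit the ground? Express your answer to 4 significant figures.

Components: v_x = 57.43 cos 12.94° = 55.972 m/s, v_y = 57.43 sin 12.94° = 12.860 m/s.
Vertical: 0 = 4.578 + 12.860 t − ½(10) t² ⇒ 5.000 t² − 12.860 t − 4.578 = 0.
t = [12.860 + √(165.38 + 91.560)] / 10.00 = 2.8889 s.
Horizontal: R = v_x · t = 55.972 × 2.8889 = 161.7 m.

161.7 m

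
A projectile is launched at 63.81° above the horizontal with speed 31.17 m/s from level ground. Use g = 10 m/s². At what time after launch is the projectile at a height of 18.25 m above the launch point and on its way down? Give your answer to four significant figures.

v_y0 = 31.17 sin 63.81° = 27.970 m/s.
Set y = v_y0 t − ½ g t² = 18.25: 5.000 t² − 27.970 t + 18.25 = 0.
t = [27.970 ± √(782.32 − 365.00)] / 10 = (27.970 ± 20.428) / 10, giving t = 0.7542 s or t = 4.840 s.
On the way down corresponds to the larger root: t = 4.840 s.

4.840 s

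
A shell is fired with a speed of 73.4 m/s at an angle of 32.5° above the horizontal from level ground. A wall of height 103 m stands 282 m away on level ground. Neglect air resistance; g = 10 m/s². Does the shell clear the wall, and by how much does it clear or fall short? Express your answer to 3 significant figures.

v_x = 73.4 cos 32.5° = 61.90 m/s; v_y0 = 73.4 sin 32.5° = 39.44 m/s.
Time to reach the wall: t = 282 / 61.90 = 4.556 s.
Height at that point: y = 39.44×4.556 − 5.000×4.556² = 75.90 m.
That is 103 − 75.90 = 27.1 m below the top of the wall, so the shell does not clear it.

No — it falls 27.1 m short of clearing the wall.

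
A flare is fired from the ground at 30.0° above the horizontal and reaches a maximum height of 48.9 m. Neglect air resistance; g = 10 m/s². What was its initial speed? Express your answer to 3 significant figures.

62.5 m/s

At maximum height v_y = 0, so (v₀ sin θ)² = 2 g H.
v₀ sin 30.0° = √(2 × 10 × 48.9) = 31.27 m/s.
v₀ = 31.27 / sin 30.0° = 31.27 / 0.5000 = 62.5 m/s.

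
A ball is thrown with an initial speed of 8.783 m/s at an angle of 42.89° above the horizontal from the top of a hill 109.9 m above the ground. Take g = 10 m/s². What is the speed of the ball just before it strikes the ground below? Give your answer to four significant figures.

47.70 m/s

v_x = 8.783 cos 42.89° = 6.4350 m/s is unchanged throughout.
For the vertical component, v_y² = v_y0² + 2 g h = (5.9776)² + 2×10×109.9 = 2233.7, so |v_y| = 47.262 m/s.
Impact speed = √(v_x² + v_y²) = √(41.409 + 2233.7) = 47.70 m/s.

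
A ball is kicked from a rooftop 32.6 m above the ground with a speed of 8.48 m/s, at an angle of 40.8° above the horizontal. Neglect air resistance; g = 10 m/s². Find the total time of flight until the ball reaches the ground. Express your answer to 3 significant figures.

3.17 s

Vertical component: v_y = 8.48 sin 40.8° = 5.541 m/s.
Taking up as positive with launch at y = 32.6 m, landing at y = 0: 0 = 32.6 + 5.541 t − ½(10) t².
Solving 5.000 t² − 5.541 t − 32.6 = 0 gives t = [5.541 + √(5.541² + 4·5.000·32.6)] / 10.00 = 3.17 s.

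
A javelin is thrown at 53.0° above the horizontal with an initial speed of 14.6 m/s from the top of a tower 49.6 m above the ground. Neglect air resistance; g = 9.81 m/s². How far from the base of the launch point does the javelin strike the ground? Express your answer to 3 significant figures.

40.3 m

Components: v_x = 14.6 cos 53.0° = 8.786 m/s, v_y = 14.6 sin 53.0° = 11.66 m/s.
Vertical: 0 = 49.6 + 11.66 t − ½(9.81) t² ⇒ 4.905 t² − 11.66 t − 49.6 = 0.
t = [11.66 + √(136.0 + 973.2)] / 9.810 = 4.584 s.
Horizontal: R = v_x · t = 8.786 × 4.584 = 40.3 m.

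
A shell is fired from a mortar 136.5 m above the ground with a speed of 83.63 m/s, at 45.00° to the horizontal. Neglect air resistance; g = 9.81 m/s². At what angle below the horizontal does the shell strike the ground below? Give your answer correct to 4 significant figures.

v_x = 83.63 cos 45.00° = 59.135 m/s.
At impact |v_y| = √(v_y0² + 2 g h) = √(59.135² + 2×9.81×136.5) = 78.582 m/s.
Angle below horizontal = arctan(|v_y| / v_x) = arctan(78.582 / 59.135) = 53.04°.

53.04°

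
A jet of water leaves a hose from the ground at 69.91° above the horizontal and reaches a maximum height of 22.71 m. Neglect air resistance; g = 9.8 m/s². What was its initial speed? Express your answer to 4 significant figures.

22.46 m/s

At maximum height v_y = 0, so (v₀ sin θ)² = 2 g H.
v₀ sin 69.91° = √(2 × 9.8 × 22.71) = 21.098 m/s.
v₀ = 21.098 / sin 69.91° = 21.098 / 0.9392 = 22.46 m/s.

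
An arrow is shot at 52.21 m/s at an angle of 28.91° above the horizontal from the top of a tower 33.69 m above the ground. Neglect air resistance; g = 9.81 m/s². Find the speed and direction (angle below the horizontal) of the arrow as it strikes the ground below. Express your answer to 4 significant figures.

v_x = 52.21 cos 28.91° = 45.704 m/s (constant).
|v_y| at impact = √((25.240)² + 2×9.81×33.69) = 36.029 m/s.
Speed = √(45.704² + 36.029²) = 58.20 m/s; angle = arctan(36.029/45.704) = 38.25° below horizontal.

58.20 m/s at 38.25° below the horizontal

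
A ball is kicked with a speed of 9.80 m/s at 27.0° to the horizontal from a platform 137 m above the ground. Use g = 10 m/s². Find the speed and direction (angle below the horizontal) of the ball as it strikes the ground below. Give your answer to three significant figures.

53.3 m/s at 80.6° below the horizontal

v_x = 9.80 cos 27.0° = 8.732 m/s (constant).
|v_y| at impact = √((4.449)² + 2×10×137) = 52.53 m/s.
Speed = √(8.732² + 52.53²) = 53.3 m/s; angle = arctan(52.53/8.732) = 80.6° below horizontal.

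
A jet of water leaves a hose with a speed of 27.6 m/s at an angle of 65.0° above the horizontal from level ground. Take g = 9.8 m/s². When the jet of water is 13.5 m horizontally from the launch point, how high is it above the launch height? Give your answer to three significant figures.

22.4 m

v_x = 27.6 cos 65.0° = 11.66 m/s, v_y0 = 27.6 sin 65.0° = 25.01 m/s.
Time to reach x = 13.5 m: t = x / v_x = 13.5 / 11.66 = 1.158 s.
y = v_y0 t − ½ g t² = 25.01×1.158 − 4.900×1.158² = 22.4 m.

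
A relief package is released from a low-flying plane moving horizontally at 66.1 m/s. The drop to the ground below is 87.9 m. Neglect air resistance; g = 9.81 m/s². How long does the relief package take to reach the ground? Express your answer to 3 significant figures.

4.23 s

The horizontal speed doesn't affect the fall. With v_y0 = 0, h = ½ g t².
t = √(2 × 87.9 / 9.81) = √17.92 = 4.23 s.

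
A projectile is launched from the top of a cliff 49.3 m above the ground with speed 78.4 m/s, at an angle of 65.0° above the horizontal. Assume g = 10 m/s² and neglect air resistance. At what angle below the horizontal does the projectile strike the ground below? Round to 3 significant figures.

66.9°

v_x = 78.4 cos 65.0° = 33.13 m/s.
At impact |v_y| = √(v_y0² + 2 g h) = √(71.05² + 2×10×49.3) = 77.68 m/s.
Angle below horizontal = arctan(|v_y| / v_x) = arctan(77.68 / 33.13) = 66.9°.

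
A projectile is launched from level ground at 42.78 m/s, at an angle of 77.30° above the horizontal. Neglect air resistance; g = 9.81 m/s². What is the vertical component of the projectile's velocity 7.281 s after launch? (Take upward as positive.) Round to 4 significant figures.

Initial vertical component: v_y0 = 42.78 sin 77.30° = 41.733 m/s.
v_y(t) = v_y0 − g t = 41.733 − 9.81 × 7.281 = -29.69 m/s.

-29.69 m/s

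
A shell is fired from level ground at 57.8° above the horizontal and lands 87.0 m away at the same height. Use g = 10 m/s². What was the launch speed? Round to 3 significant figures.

31.1 m/s

On level ground, R = v₀² sin(2θ) / g, so v₀ = √(R g / sin 2θ).
sin(2 × 57.8°) = 0.9018.
v₀ = √(87.0 × 10 / 0.9018) = √964.7 = 31.1 m/s.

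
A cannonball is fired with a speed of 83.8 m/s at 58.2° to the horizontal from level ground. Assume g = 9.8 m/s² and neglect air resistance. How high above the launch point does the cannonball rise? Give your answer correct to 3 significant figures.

Vertical component of launch velocity: v_y = 83.8 sin 58.2° = 71.22 m/s.
At the highest point the vertical velocity is zero, so v_y² = 2 g h_max.
h_max = (71.22)² / (2 × 9.8) = 5072 / 19.60 = 259 m.

259 m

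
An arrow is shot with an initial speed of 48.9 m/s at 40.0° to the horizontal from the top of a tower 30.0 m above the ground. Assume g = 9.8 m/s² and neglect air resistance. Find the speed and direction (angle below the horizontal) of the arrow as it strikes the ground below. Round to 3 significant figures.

v_x = 48.9 cos 40.0° = 37.46 m/s (constant).
|v_y| at impact = √((31.43)² + 2×9.8×30.0) = 39.70 m/s.
Speed = √(37.46² + 39.70²) = 54.6 m/s; angle = arctan(39.70/37.46) = 46.7° below horizontal.

54.6 m/s at 46.7° below the horizontal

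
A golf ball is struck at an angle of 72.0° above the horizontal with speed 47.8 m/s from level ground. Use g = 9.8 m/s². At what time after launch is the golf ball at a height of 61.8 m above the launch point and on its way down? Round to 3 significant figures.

v_y0 = 47.8 sin 72.0° = 45.46 m/s.
Set y = v_y0 t − ½ g t² = 61.8: 4.900 t² − 45.46 t + 61.8 = 0.
t = [45.46 ± √(2067 − 1211)] / 9.8 = (45.46 ± 29.26) / 9.8, giving t = 1.65 s or t = 7.62 s.
On the way down corresponds to the larger root: t = 7.62 s.

7.62 s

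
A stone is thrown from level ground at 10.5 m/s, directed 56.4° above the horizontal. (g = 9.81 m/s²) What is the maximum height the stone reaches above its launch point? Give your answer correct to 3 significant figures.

Vertical component of launch velocity: v_y = 10.5 sin 56.4° = 8.746 m/s.
At the highest point the vertical velocity is zero, so v_y² = 2 g h_max.
h_max = (8.746)² / (2 × 9.81) = 76.49 / 19.62 = 3.90 m.

3.90 m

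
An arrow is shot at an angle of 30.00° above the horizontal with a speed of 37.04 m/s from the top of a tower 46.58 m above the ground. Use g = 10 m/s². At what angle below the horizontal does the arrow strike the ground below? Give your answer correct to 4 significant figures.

48.06°

v_x = 37.04 cos 30.00° = 32.078 m/s.
At impact |v_y| = √(v_y0² + 2 g h) = √(18.520² + 2×10×46.58) = 35.701 m/s.
Angle below horizontal = arctan(|v_y| / v_x) = arctan(35.701 / 32.078) = 48.06°.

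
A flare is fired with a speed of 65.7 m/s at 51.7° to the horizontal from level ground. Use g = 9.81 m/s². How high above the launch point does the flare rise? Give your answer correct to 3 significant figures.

Vertical component of launch velocity: v_y = 65.7 sin 51.7° = 51.56 m/s.
At the highest point the vertical velocity is zero, so v_y² = 2 g h_max.
h_max = (51.56)² / (2 × 9.81) = 2658 / 19.62 = 135 m.

135 m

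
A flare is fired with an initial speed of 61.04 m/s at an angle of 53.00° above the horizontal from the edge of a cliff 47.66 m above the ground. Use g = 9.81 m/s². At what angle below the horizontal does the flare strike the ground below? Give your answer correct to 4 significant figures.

57.45°

v_x = 61.04 cos 53.00° = 36.735 m/s.
At impact |v_y| = √(v_y0² + 2 g h) = √(48.749² + 2×9.81×47.66) = 57.546 m/s.
Angle below horizontal = arctan(|v_y| / v_x) = arctan(57.546 / 36.735) = 57.45°.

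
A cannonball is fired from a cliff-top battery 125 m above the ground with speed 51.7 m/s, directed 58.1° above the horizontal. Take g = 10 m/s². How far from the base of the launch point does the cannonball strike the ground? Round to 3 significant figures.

302 m

Components: v_x = 51.7 cos 58.1° = 27.32 m/s, v_y = 51.7 sin 58.1° = 43.89 m/s.
Vertical: 0 = 125 + 43.89 t − ½(10) t² ⇒ 5.000 t² − 43.89 t − 125 = 0.
t = [43.89 + √(1926 + 2500)] / 10.00 = 11.04 s.
Horizontal: R = v_x · t = 27.32 × 11.04 = 302 m.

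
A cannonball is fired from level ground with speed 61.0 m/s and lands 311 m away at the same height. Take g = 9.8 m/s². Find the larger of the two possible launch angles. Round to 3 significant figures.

62.5°

Level-ground range: R = v₀² sin(2θ)/g ⇒ sin 2θ = R g / v₀² = 311×9.8/61.0² = 0.8191.
2θ = arcsin(0.8191) = 54.99° or 180° − 54.99° = 125.01°.
So θ = 27.5° or θ = 62.5°.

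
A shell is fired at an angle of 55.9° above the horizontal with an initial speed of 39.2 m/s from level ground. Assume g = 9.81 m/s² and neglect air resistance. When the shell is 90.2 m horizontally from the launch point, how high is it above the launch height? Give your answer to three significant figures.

50.6 m

v_x = 39.2 cos 55.9° = 21.98 m/s, v_y0 = 39.2 sin 55.9° = 32.46 m/s.
Time to reach x = 90.2 m: t = x / v_x = 90.2 / 21.98 = 4.104 s.
y = v_y0 t − ½ g t² = 32.46×4.104 − 4.905×4.104² = 50.6 m.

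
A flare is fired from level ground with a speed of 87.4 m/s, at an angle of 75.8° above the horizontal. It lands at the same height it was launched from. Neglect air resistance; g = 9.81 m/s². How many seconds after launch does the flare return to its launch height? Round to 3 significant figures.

17.3 s

Vertical component: v_y = 87.4 sin 75.8° = 84.73 m/s.
For a projectile landing at launch height, time of flight is t = 2 v_y / g = 2 × 84.73 / 9.81 = 17.3 s.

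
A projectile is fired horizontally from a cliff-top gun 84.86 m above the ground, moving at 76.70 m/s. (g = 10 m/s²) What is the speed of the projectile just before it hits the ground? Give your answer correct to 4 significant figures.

87.06 m/s

Fall time: t = √(2 × 84.86 / 10) = 4.1197 s.
At impact: v_x = 76.70 m/s (unchanged), v_y = g t = 10 × 4.1197 = 41.197 m/s.
Speed = √(v_x² + v_y²) = √(5882.9 + 1697.2) = 87.06 m/s.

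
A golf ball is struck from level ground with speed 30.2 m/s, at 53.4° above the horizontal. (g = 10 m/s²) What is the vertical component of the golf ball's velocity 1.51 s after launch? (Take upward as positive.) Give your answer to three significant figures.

Initial vertical component: v_y0 = 30.2 sin 53.4° = 24.25 m/s.
v_y(t) = v_y0 − g t = 24.25 − 10 × 1.51 = 9.15 m/s.

9.15 m/s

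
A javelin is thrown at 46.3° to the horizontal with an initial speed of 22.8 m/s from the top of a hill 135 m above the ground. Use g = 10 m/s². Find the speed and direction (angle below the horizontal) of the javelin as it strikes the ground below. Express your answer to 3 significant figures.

56.7 m/s at 73.9° below the horizontal

v_x = 22.8 cos 46.3° = 15.75 m/s (constant).
|v_y| at impact = √((16.48)² + 2×10×135) = 54.51 m/s.
Speed = √(15.75² + 54.51²) = 56.7 m/s; angle = arctan(54.51/15.75) = 73.9° below horizontal.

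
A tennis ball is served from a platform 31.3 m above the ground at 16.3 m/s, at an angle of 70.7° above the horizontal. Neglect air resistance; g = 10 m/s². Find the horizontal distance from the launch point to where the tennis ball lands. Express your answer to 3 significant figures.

Components: v_x = 16.3 cos 70.7° = 5.387 m/s, v_y = 16.3 sin 70.7° = 15.38 m/s.
Vertical: 0 = 31.3 + 15.38 t − ½(10) t² ⇒ 5.000 t² − 15.38 t − 31.3 = 0.
t = [15.38 + √(236.5 + 626.0)] / 10.00 = 4.475 s.
Horizontal: R = v_x · t = 5.387 × 4.475 = 24.1 m.

24.1 m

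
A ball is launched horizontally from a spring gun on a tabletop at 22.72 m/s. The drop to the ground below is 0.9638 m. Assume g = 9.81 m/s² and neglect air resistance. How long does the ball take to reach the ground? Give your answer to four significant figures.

The horizontal speed doesn't affect the fall. With v_y0 = 0, h = ½ g t².
t = √(2 × 0.9638 / 9.81) = √0.19649 = 0.4433 s.

0.4433 s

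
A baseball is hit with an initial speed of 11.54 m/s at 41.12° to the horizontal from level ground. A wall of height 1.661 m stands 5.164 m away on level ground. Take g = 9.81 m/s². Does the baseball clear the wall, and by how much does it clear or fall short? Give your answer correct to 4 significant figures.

v_x = 11.54 cos 41.12° = 8.6935 m/s; v_y0 = 11.54 sin 41.12° = 7.5891 m/s.
Time to reach the wall: t = 5.164 / 8.6935 = 0.59401 s.
Height at that point: y = 7.5891×0.59401 − 4.905×0.59401² = 2.7773 m.
That is 2.7773 − 1.661 = 1.116 m above the top of the wall, so the baseball clears it.

Yes — it clears the wall by 1.116 m.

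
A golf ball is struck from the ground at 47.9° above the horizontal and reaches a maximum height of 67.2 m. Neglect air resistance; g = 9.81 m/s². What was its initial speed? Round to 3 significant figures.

48.9 m/s

At maximum height v_y = 0, so (v₀ sin θ)² = 2 g H.
v₀ sin 47.9° = √(2 × 9.81 × 67.2) = 36.31 m/s.
v₀ = 36.31 / sin 47.9° = 36.31 / 0.7420 = 48.9 m/s.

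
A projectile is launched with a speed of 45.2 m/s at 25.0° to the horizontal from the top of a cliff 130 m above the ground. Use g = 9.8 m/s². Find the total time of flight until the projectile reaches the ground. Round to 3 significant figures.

7.46 s

Vertical component: v_y = 45.2 sin 25.0° = 19.10 m/s.
Taking up as positive with launch at y = 130 m, landing at y = 0: 0 = 130 + 19.10 t − ½(9.8) t².
Solving 4.900 t² − 19.10 t − 130 = 0 gives t = [19.10 + √(19.10² + 4·4.900·130)] / 9.800 = 7.46 s.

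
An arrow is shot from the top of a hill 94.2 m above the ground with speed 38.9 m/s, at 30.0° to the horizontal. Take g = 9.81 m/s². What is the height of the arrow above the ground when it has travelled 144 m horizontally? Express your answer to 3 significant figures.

87.7 m

v_x = 38.9 cos 30.0° = 33.69 m/s, v_y0 = 38.9 sin 30.0° = 19.45 m/s.
Time to reach x = 144 m: t = x / v_x = 144 / 33.69 = 4.274 s.
y = 94.2 + v_y0 t − ½ g t² = 94.2 + 19.45×4.274 − 4.905×4.274² = 87.7 m.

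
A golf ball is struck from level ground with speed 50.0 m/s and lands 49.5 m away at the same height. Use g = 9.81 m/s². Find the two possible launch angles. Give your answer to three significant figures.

5.60° and 84.4°

Level-ground range: R = v₀² sin(2θ)/g ⇒ sin 2θ = R g / v₀² = 49.5×9.81/50.0² = 0.1942.
2θ = arcsin(0.1942) = 11.20° or 180° − 11.20° = 168.80°.
So θ = 5.60° or θ = 84.4°.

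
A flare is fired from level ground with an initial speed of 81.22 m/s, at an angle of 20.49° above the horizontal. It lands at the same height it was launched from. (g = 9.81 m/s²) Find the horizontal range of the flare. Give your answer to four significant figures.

441.0 m

For level ground, R = v₀² sin(2θ) / g.
sin(2 × 20.49°) = sin 40.980° = 0.6558.
R = (81.22)² × 0.6558 / 9.81 = 441.0 m.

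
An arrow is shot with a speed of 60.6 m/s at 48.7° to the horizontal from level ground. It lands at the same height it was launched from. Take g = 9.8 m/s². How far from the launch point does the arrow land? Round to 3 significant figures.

Components: v_x = 60.6 cos 48.7° = 40.00 m/s, v_y = 60.6 sin 48.7° = 45.53 m/s.
Time of flight (same landing height): t = 2 v_y / g = 2 × 45.53 / 9.8 = 9.292 s.
Range: R = v_x · t = 40.00 × 9.292 = 372 m.

372 m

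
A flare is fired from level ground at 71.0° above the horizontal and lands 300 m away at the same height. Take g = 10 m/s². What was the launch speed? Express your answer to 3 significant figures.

69.8 m/s

On level ground, R = v₀² sin(2θ) / g, so v₀ = √(R g / sin 2θ).
sin(2 × 71.0°) = 0.6157.
v₀ = √(300 × 10 / 0.6157) = √4873 = 69.8 m/s.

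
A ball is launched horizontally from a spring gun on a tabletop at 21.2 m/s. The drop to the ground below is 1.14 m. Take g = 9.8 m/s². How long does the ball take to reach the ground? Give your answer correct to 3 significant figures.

0.482 s

The horizontal speed doesn't affect the fall. With v_y0 = 0, h = ½ g t².
t = √(2 × 1.14 / 9.8) = √0.2327 = 0.482 s.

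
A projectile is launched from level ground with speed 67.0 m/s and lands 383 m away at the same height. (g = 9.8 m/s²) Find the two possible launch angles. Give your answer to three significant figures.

Level-ground range: R = v₀² sin(2θ)/g ⇒ sin 2θ = R g / v₀² = 383×9.8/67.0² = 0.8361.
2θ = arcsin(0.8361) = 56.73° or 180° − 56.73° = 123.27°.
So θ = 28.4° or θ = 61.6°.

28.4° and 61.6°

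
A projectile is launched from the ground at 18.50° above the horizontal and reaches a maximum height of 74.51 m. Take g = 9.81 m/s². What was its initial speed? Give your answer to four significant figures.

120.5 m/s

At maximum height v_y = 0, so (v₀ sin θ)² = 2 g H.
v₀ sin 18.50° = √(2 × 9.81 × 74.51) = 38.235 m/s.
v₀ = 38.235 / sin 18.50° = 38.235 / 0.3173 = 120.5 m/s.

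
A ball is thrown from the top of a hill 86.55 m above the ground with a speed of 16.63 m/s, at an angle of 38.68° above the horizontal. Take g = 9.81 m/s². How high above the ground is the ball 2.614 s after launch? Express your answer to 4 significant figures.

80.20 m

v_y0 = 16.63 sin 38.68° = 10.393 m/s.
y(t) = 86.55 + v_y0 t − ½ g t² = 86.55 + 10.393×2.614 − ½×9.81×2.614² = 80.20 m.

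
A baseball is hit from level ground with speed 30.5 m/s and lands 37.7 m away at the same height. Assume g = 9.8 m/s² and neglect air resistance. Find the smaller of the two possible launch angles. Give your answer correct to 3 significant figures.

Level-ground range: R = v₀² sin(2θ)/g ⇒ sin 2θ = R g / v₀² = 37.7×9.8/30.5² = 0.3972.
2θ = arcsin(0.3972) = 23.40° or 180° − 23.40° = 156.60°.
So θ = 11.7° or θ = 78.3°.

11.7°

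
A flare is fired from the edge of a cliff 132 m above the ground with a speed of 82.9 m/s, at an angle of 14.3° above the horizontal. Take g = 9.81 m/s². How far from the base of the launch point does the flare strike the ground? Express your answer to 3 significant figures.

617 m

Components: v_x = 82.9 cos 14.3° = 80.33 m/s, v_y = 82.9 sin 14.3° = 20.48 m/s.
Vertical: 0 = 132 + 20.48 t − ½(9.81) t² ⇒ 4.905 t² − 20.48 t − 132 = 0.
t = [20.48 + √(419.4 + 2590)] / 9.810 = 7.680 s.
Horizontal: R = v_x · t = 80.33 × 7.680 = 617 m.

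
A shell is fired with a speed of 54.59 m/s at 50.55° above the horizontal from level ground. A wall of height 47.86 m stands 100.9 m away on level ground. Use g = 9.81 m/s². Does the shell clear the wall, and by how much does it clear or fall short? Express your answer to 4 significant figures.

Yes — it clears the wall by 33.25 m.

v_x = 54.59 cos 50.55° = 34.687 m/s; v_y0 = 54.59 sin 50.55° = 42.153 m/s.
Time to reach the wall: t = 100.9 / 34.687 = 2.9089 s.
Height at that point: y = 42.153×2.9089 − 4.905×2.9089² = 81.114 m.
That is 81.114 − 47.86 = 33.25 m above the top of the wall, so the shell clears it.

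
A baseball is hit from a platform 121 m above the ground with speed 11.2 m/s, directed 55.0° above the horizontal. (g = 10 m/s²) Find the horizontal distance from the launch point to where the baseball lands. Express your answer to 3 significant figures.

38.0 m

Components: v_x = 11.2 cos 55.0° = 6.424 m/s, v_y = 11.2 sin 55.0° = 9.175 m/s.
Vertical: 0 = 121 + 9.175 t − ½(10) t² ⇒ 5.000 t² − 9.175 t − 121 = 0.
t = [9.175 + √(84.18 + 2420)] / 10.00 = 5.922 s.
Horizontal: R = v_x · t = 6.424 × 5.922 = 38.0 m.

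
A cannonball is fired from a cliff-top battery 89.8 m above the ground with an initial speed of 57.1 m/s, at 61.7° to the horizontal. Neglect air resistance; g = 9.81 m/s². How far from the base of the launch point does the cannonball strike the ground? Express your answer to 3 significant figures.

Components: v_x = 57.1 cos 61.7° = 27.07 m/s, v_y = 57.1 sin 61.7° = 50.28 m/s.
Vertical: 0 = 89.8 + 50.28 t − ½(9.81) t² ⇒ 4.905 t² − 50.28 t − 89.8 = 0.
t = [50.28 + √(2528 + 1762)] / 9.810 = 11.80 s.
Horizontal: R = v_x · t = 27.07 × 11.80 = 319 m.

319 m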